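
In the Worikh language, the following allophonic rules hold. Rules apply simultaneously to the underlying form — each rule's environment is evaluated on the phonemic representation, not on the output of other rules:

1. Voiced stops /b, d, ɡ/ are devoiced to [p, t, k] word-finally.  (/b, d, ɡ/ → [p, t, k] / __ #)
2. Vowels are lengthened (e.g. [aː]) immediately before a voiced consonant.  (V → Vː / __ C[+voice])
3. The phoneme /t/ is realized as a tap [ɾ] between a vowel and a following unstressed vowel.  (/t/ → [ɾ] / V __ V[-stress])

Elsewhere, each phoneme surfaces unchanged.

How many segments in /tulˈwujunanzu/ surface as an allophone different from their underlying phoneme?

Segments that undergo a rule: /u/ → [uː] (rule 2); /u/ → [uː] (rule 2); /u/ → [uː] (rule 2); /a/ → [aː] (rule 2).
All other segments surface unchanged.

4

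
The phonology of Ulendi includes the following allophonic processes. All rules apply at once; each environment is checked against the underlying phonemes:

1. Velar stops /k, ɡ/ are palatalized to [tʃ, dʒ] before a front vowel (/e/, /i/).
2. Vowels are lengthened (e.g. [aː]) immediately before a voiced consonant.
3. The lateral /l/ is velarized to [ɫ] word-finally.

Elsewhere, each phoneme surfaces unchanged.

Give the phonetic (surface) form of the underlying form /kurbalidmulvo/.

[kuːrbaːliːdmuːlvo]

/k/ — word-initial; rule 1 does not apply here → [k].
Rule 2 applies to /u/ (between /k/ and /r/: before a voiced consonant) → [uː].
/r/ — not in any rule's target class → [r].
/b/ (between /r/ and /a/): no rule targets it → [b].
/a/ (between /b/ and /l/): before a voiced consonant, so rule 2 applies → [aː].
/l/ (between /a/ and /i/) fails the environment for rule 3, so it stays [l].
/i/ (between /l/ and /d/) occurs before a voiced consonant → [iː] by rule 2.
/d/ (between /i/ and /m/) is unaffected → [d].
/m/ (between /d/ and /u/) is unaffected → [m].
/u/ meets the environment for rule 2 (before a voiced consonant) → [uː].
/l/ (between /u/ and /v/): rule 3 targets it, but not word-finally → unchanged [l].
/v/ (between /l/ and /o/): no rule targets it → [v].
/o/ (word-final) fails the environment for rule 2, so it stays [o].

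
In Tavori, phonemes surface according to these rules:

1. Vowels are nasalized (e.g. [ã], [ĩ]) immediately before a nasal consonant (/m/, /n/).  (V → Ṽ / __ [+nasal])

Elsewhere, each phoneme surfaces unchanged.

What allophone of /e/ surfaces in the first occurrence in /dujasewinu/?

[e]

/e/ (between /s/ and /w/): rule 1 targets it, but not before a nasal consonant → unchanged [e].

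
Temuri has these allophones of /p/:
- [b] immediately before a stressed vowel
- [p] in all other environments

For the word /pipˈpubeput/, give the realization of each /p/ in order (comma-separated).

Occurrence 1 (position 1): no conditioning environment matches → elsewhere allophone [p].
Occurrence 2 (position 3): no conditioning environment matches → elsewhere allophone [p].
Occurrence 3 (position 4): immediately before a stressed vowel → [b].
Occurrence 4 (position 8): no conditioning environment matches → elsewhere allophone [p].

[p], [p], [b], [p]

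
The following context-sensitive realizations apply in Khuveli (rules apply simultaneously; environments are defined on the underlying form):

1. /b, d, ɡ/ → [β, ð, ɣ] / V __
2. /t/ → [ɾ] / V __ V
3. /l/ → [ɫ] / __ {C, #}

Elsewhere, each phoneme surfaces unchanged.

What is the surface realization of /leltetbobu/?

[leɫtetboβu]

/l/ — word-initial; rule 3 does not apply here → [l].
/e/ stays [e].
/l/ (between /e/ and /t/) occurs word-finally or immediately before a consonant → [ɫ] by rule 3.
/t/ (between /l/ and /e/) fails the environment for rule 2, so it stays [t].
/e/ (between /t/ and /t/) is unaffected → [e].
/t/ (between /e/ and /b/): rule 2 targets it, but not between two vowels → unchanged [t].
/b/ — between /t/ and /o/; rule 1 does not apply here → [b].
/o/ (between /b/ and /b/) is unaffected → [o].
Rule 1 applies to /b/ (between /o/ and /u/: immediately after a vowel) → [β].
/u/ (word-final): no rule targets it → [u].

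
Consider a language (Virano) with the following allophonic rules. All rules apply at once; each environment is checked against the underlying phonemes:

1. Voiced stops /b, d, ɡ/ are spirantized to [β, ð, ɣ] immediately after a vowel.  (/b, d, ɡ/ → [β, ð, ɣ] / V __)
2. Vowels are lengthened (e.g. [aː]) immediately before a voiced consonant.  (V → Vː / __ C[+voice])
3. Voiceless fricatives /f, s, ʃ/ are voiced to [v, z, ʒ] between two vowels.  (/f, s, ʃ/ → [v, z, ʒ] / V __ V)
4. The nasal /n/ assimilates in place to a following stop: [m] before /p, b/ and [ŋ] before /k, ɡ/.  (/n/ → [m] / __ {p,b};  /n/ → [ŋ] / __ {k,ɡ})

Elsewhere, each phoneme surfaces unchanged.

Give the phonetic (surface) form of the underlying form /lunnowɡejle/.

/l/ (word-initial): no rule targets it → [l].
/u/ — between /l/ and /n/, before a voiced consonant — surfaces as [uː] (rule 2).
/n/ — between /u/ and /n/; rule 4 does not apply here → [n].
/n/ (between /n/ and /o/) fails the environment for rule 4, so it stays [n].
/o/ meets the environment for rule 2 (before a voiced consonant) → [oː].
/w/ (between /o/ and /ɡ/): no rule targets it → [w].
/ɡ/ (between /w/ and /e/): rule 1 targets it, but not immediately after a vowel → unchanged [ɡ].
/e/ (between /ɡ/ and /j/): before a voiced consonant, so rule 2 applies → [eː].
/j/ — not in any rule's target class → [j].
/l/ (between /j/ and /e/) is unaffected → [l].
/e/ (word-final) fails the environment for rule 2, so it stays [e].

[luːnnoːwɡeːjle]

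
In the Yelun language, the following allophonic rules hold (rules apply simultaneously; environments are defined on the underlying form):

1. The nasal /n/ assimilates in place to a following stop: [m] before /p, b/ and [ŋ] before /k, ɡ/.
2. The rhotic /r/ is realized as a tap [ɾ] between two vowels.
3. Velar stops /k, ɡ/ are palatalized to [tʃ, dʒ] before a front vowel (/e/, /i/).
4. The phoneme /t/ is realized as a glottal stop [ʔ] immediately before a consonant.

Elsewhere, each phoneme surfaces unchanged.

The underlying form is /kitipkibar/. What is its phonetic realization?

[tʃitiptʃibar]

/k/ meets the environment for rule 3 (before a front vowel) → [tʃ].
/i/ — not in any rule's target class → [i].
/t/ — between /i/ and /i/; rule 4 does not apply here → [t].
/i/ stays [i].
/p/ (between /i/ and /k/): no rule targets it → [p].
Rule 3 applies to /k/ (between /p/ and /i/: before a front vowel) → [tʃ].
/i/ stays [i].
/b/ (between /i/ and /a/) is unaffected → [b].
/a/ (between /b/ and /r/): no rule targets it → [a].
/r/ (word-final): rule 2 targets it, but not between two vowels → unchanged [r].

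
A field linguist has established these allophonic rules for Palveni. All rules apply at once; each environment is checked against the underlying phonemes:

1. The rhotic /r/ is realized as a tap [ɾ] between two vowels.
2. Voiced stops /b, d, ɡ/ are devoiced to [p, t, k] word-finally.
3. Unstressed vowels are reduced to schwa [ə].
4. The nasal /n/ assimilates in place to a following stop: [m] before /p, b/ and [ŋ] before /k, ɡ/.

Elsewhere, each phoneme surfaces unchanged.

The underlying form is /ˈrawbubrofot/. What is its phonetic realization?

/r/ — word-initial; rule 1 does not apply here → [r].
/a/ (between /r/ and /w/) is in the target of rule 3 but the environment (in an unstressed syllable) is not met → [a].
/w/ (between /a/ and /b/) is unaffected → [w].
/b/ — between /w/ and /u/; rule 2 does not apply here → [b].
/u/ meets the environment for rule 3 (in an unstressed syllable) → [ə].
/b/ — between /u/ and /r/; rule 2 does not apply here → [b].
/r/ (between /b/ and /o/) fails the environment for rule 1, so it stays [r].
/o/ (between /r/ and /f/): in an unstressed syllable, so rule 3 applies → [ə].
/f/ (between /o/ and /o/): no rule targets it → [f].
/o/ (between /f/ and /t/): in an unstressed syllable, so rule 3 applies → [ə].
/t/ (word-final) is unaffected → [t].

[ˈrawbəbrəfət]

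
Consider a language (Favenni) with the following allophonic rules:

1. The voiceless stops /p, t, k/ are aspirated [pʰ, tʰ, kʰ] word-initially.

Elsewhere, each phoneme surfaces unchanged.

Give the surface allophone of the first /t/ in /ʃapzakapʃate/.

/t/ — between /a/ and /e/; rule 1 does not apply here → [t].

[t]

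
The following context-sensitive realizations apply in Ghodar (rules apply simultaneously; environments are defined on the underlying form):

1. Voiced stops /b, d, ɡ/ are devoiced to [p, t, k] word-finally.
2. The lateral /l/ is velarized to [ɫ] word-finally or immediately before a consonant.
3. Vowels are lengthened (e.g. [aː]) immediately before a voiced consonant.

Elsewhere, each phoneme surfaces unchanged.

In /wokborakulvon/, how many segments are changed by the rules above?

Segments that undergo a rule: /o/ → [oː] (rule 3); /u/ → [uː] (rule 3); /l/ → [ɫ] (rule 2); /o/ → [oː] (rule 3).
All other segments surface unchanged.

4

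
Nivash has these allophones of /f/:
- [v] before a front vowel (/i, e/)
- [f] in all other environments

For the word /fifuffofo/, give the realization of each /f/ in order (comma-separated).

Occurrence 1 (position 1): before a front vowel (/i, e/) → [v].
Occurrence 2 (position 3): no conditioning environment matches → elsewhere allophone [f].
Occurrence 3 (position 5): no conditioning environment matches → elsewhere allophone [f].
Occurrence 4 (position 6): no conditioning environment matches → elsewhere allophone [f].
Occurrence 5 (position 8): no conditioning environment matches → elsewhere allophone [f].

[v], [f], [f], [f], [f]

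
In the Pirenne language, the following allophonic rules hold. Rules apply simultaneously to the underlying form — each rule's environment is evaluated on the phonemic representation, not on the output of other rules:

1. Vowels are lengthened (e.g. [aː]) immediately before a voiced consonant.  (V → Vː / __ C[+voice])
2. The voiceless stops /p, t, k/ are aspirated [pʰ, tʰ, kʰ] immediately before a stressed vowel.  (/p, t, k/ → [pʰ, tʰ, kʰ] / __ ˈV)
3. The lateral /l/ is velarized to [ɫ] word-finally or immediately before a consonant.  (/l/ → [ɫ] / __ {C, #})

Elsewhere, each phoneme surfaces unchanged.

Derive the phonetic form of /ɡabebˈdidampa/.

/ɡ/ (word-initial) is unaffected → [ɡ].
/a/ — between /ɡ/ and /b/, before a voiced consonant — surfaces as [aː] (rule 1).
/b/ (between /a/ and /e/): no rule targets it → [b].
Rule 1 applies to /e/ (between /b/ and /b/: before a voiced consonant) → [eː].
/b/ (between /e/ and /d/): no rule targets it → [b].
/d/ stays [d].
/i/ — between /d/ and /d/, before a voiced consonant — surfaces as [iː] (rule 1).
/d/ (between /i/ and /a/) is unaffected → [d].
/a/ (between /d/ and /m/): before a voiced consonant, so rule 1 applies → [aː].
/m/ (between /a/ and /p/) is unaffected → [m].
/p/ — between /m/ and /a/; rule 2 does not apply here → [p].
/a/ (word-final) is in the target of rule 1 but the environment (before a voiced consonant) is not met → [a].

[ɡaːbeːbˈdiːdaːmpa]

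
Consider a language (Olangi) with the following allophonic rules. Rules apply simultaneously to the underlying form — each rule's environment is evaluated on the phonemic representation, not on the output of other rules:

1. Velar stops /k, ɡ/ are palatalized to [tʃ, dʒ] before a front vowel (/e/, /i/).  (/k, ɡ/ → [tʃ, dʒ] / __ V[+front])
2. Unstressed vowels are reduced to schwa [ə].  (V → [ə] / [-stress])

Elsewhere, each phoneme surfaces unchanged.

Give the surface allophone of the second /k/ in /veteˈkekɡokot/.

/k/ (between /e/ and /ɡ/) is in the target of rule 1 but the environment (before a front vowel) is not met → [k].

[k]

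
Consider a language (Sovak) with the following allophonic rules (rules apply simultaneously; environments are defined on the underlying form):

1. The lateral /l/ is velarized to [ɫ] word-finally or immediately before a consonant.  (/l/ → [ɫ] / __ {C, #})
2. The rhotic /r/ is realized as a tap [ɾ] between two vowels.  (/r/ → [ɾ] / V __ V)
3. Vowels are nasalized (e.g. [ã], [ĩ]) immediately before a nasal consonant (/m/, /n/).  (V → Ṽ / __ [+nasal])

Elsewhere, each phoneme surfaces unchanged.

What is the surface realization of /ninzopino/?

[nĩnzopĩno]

Rule 3 applies to /i/ (between /n/ and /n/: before a nasal consonant) → [ĩ].
/o/ (between /z/ and /p/) is in the target of rule 3 but the environment (before a nasal consonant) is not met → [o].
/i/ meets the environment for rule 3 (before a nasal consonant) → [ĩ].
/o/ — word-final; rule 3 does not apply here → [o].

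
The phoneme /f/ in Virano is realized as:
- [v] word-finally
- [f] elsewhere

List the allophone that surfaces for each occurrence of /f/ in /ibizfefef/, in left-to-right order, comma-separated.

[f], [f], [v]

Occurrence 1 (position 5): no conditioning environment matches → elsewhere allophone [f].
Occurrence 2 (position 7): no conditioning environment matches → elsewhere allophone [f].
Occurrence 3 (position 9): word-finally → [v].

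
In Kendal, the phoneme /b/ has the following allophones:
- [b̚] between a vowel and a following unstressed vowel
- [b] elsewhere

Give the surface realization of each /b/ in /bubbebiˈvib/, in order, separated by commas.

Occurrence 1 (position 1): no conditioning environment matches → elsewhere allophone [b].
Occurrence 2 (position 3): no conditioning environment matches → elsewhere allophone [b].
Occurrence 3 (position 4): no conditioning environment matches → elsewhere allophone [b].
Occurrence 4 (position 6): between a vowel and a following unstressed vowel → [b̚].
Occurrence 5 (position 10): no conditioning environment matches → elsewhere allophone [b].

[b], [b], [b], [b̚], [b]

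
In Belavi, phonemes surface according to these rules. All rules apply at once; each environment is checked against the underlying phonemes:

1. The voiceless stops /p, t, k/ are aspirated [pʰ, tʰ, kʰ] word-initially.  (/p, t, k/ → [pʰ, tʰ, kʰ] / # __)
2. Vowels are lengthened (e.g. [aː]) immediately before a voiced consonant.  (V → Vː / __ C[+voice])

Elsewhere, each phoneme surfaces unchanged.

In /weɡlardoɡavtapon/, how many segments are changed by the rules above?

5

Segments that undergo a rule: /e/ → [eː] (rule 2); /a/ → [aː] (rule 2); /o/ → [oː] (rule 2); /a/ → [aː] (rule 2); /o/ → [oː] (rule 2).
All other segments surface unchanged.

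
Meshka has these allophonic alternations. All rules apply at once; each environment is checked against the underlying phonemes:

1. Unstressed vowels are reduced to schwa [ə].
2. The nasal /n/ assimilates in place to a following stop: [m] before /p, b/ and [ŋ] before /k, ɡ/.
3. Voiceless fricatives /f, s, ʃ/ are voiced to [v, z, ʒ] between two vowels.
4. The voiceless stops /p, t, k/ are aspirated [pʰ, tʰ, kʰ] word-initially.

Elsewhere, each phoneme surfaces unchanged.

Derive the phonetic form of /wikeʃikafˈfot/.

[wəkəʒəkəfˈfot]

/w/ — not in any rule's target class → [w].
/i/ meets the environment for rule 1 (in an unstressed syllable) → [ə].
/k/ (between /i/ and /e/): rule 4 targets it, but not word-initially → unchanged [k].
/e/ (between /k/ and /ʃ/) occurs in an unstressed syllable → [ə] by rule 1.
Rule 3 applies to /ʃ/ (between /e/ and /i/: between two vowels) → [ʒ].
/i/ meets the environment for rule 1 (in an unstressed syllable) → [ə].
/k/ (between /i/ and /a/) fails the environment for rule 4, so it stays [k].
/a/ (between /k/ and /f/): in an unstressed syllable, so rule 1 applies → [ə].
/f/ (between /a/ and /f/) fails the environment for rule 3, so it stays [f].
/f/ (between /f/ and /o/): rule 3 targets it, but not between two vowels → unchanged [f].
/o/ — between /f/ and /t/; rule 1 does not apply here → [o].
/t/ (word-final) is in the target of rule 4 but the environment (word-initially) is not met → [t].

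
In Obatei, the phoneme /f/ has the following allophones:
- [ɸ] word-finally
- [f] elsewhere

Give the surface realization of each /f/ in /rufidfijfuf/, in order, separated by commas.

[f], [f], [f], [ɸ]

Occurrence 1 (position 3): no conditioning environment matches → elsewhere allophone [f].
Occurrence 2 (position 6): no conditioning environment matches → elsewhere allophone [f].
Occurrence 3 (position 9): no conditioning environment matches → elsewhere allophone [f].
Occurrence 4 (position 11): word-finally → [ɸ].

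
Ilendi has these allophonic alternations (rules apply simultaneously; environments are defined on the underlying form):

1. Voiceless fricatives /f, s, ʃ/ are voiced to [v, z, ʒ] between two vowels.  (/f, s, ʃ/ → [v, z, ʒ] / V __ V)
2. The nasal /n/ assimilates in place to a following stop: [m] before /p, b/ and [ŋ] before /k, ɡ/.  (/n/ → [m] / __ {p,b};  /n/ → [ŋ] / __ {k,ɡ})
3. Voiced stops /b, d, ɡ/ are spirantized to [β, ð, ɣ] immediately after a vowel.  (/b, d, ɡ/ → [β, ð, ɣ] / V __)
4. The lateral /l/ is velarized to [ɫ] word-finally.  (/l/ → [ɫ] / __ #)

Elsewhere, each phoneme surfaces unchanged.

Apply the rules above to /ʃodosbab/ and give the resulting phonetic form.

[ʃoðosbaβ]

/ʃ/ — word-initial; rule 1 does not apply here → [ʃ].
Rule 3 applies to /d/ (between /o/ and /o/: immediately after a vowel) → [ð].
/s/ (between /o/ and /b/): rule 1 targets it, but not between two vowels → unchanged [s].
/b/ — between /s/ and /a/; rule 3 does not apply here → [b].
/b/ (word-final): immediately after a vowel, so rule 3 applies → [β].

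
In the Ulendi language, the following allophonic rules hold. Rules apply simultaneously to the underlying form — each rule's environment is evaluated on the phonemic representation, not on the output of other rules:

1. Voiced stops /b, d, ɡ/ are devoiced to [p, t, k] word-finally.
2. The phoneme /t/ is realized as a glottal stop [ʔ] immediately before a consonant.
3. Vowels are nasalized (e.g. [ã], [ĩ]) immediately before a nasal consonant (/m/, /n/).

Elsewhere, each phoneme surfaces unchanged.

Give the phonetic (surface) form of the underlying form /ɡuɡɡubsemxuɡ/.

/ɡ/ (word-initial) is in the target of rule 1 but the environment (word-finally) is not met → [ɡ].
/u/ (between /ɡ/ and /ɡ/) fails the environment for rule 3, so it stays [u].
/ɡ/ — between /u/ and /ɡ/; rule 1 does not apply here → [ɡ].
/ɡ/ (between /ɡ/ and /u/) is in the target of rule 1 but the environment (word-finally) is not met → [ɡ].
/u/ (between /ɡ/ and /b/) is in the target of rule 3 but the environment (before a nasal consonant) is not met → [u].
/b/ (between /u/ and /s/): rule 1 targets it, but not word-finally → unchanged [b].
/s/ stays [s].
/e/ (between /s/ and /m/): before a nasal consonant, so rule 3 applies → [ẽ].
/m/ (between /e/ and /x/): no rule targets it → [m].
/x/ (between /m/ and /u/) is unaffected → [x].
/u/ (between /x/ and /ɡ/) fails the environment for rule 3, so it stays [u].
/ɡ/ meets the environment for rule 1 (word-finally) → [k].

[ɡuɡɡubsẽmxuk]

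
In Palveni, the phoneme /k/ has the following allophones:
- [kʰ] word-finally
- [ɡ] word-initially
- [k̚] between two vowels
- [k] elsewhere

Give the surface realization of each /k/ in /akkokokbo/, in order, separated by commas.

[k], [k], [k̚], [k]

Occurrence 1 (position 2): no conditioning environment matches → elsewhere allophone [k].
Occurrence 2 (position 3): no conditioning environment matches → elsewhere allophone [k].
Occurrence 3 (position 5): between two vowels → [k̚].
Occurrence 4 (position 7): no conditioning environment matches → elsewhere allophone [k].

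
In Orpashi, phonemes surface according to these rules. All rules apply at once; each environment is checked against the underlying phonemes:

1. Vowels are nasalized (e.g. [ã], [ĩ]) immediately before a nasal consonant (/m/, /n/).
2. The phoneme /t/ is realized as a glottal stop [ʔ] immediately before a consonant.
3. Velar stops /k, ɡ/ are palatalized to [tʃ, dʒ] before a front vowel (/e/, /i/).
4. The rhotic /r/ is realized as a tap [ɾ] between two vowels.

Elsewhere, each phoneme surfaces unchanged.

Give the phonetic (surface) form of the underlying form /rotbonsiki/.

[roʔbõnsitʃi]

/r/ — word-initial; rule 4 does not apply here → [r].
/o/ (between /r/ and /t/) fails the environment for rule 1, so it stays [o].
/t/ — between /o/ and /b/, immediately before a consonant — surfaces as [ʔ] (rule 2).
/b/ stays [b].
/o/ (between /b/ and /n/): before a nasal consonant, so rule 1 applies → [õ].
/n/ (between /o/ and /s/) is unaffected → [n].
/s/ — not in any rule's target class → [s].
/i/ (between /s/ and /k/): rule 1 targets it, but not before a nasal consonant → unchanged [i].
/k/ — between /i/ and /i/, before a front vowel — surfaces as [tʃ] (rule 3).
/i/ — word-final; rule 1 does not apply here → [i].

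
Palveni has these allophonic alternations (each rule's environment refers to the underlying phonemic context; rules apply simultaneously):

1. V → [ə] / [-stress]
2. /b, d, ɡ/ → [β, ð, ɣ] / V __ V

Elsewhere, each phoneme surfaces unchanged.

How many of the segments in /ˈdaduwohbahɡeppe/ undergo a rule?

6

Segments that undergo a rule: /d/ → [ð] (rule 2); /u/ → [ə] (rule 1); /o/ → [ə] (rule 1); /a/ → [ə] (rule 1); /e/ → [ə] (rule 1); /e/ → [ə] (rule 1).
All other segments surface unchanged.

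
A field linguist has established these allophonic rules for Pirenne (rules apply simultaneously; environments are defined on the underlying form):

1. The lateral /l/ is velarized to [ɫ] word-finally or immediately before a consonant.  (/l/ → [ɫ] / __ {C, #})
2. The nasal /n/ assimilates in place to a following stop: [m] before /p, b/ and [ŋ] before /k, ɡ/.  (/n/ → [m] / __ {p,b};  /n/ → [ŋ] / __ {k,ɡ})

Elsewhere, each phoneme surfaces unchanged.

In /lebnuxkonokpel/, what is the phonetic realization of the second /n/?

/n/ (between /o/ and /o/): rule 2 targets it, but not before a labial or velar stop → unchanged [n].

[n]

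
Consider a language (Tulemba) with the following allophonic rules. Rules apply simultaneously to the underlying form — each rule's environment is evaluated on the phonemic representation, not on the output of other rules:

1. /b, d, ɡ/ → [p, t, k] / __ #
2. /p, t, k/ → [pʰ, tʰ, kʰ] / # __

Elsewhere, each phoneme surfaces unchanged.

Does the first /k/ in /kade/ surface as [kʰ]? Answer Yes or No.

Rule 2 applies to /k/ (word-initial: word-initially) → [kʰ].
The actual realization is [kʰ], which matches [kʰ].

Yes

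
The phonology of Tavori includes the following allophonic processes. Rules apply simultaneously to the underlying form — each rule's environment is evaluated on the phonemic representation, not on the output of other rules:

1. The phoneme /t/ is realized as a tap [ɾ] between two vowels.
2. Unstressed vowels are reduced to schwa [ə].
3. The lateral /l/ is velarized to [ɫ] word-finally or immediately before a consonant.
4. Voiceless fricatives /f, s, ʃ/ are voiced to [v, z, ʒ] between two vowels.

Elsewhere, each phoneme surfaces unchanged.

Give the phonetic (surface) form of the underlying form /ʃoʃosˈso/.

/ʃ/ (word-initial): rule 4 targets it, but not between two vowels → unchanged [ʃ].
/o/ (between /ʃ/ and /ʃ/) occurs in an unstressed syllable → [ə] by rule 2.
/ʃ/ meets the environment for rule 4 (between two vowels) → [ʒ].
/o/ (between /ʃ/ and /s/) occurs in an unstressed syllable → [ə] by rule 2.
/s/ (between /o/ and /s/) fails the environment for rule 4, so it stays [s].
/s/ (between /s/ and /o/) fails the environment for rule 4, so it stays [s].
/o/ (word-final): rule 2 targets it, but not in an unstressed syllable → unchanged [o].

[ʃəʒəsˈso]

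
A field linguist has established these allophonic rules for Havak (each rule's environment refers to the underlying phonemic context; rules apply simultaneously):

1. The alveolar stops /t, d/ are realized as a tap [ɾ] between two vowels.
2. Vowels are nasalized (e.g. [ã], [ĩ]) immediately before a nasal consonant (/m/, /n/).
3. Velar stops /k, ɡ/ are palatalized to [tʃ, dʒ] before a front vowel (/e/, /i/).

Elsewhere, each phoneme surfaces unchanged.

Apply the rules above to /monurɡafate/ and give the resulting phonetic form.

/m/ (word-initial) is unaffected → [m].
/o/ meets the environment for rule 2 (before a nasal consonant) → [õ].
/n/ stays [n].
/u/ (between /n/ and /r/) is in the target of rule 2 but the environment (before a nasal consonant) is not met → [u].
/r/ (between /u/ and /ɡ/): no rule targets it → [r].
/ɡ/ — between /r/ and /a/; rule 3 does not apply here → [ɡ].
/a/ — between /ɡ/ and /f/; rule 2 does not apply here → [a].
/f/ — not in any rule's target class → [f].
/a/ — between /f/ and /t/; rule 2 does not apply here → [a].
Rule 1 applies to /t/ (between /a/ and /e/: between two vowels) → [ɾ].
/e/ (word-final) fails the environment for rule 2, so it stays [e].

[mõnurɡafaɾe]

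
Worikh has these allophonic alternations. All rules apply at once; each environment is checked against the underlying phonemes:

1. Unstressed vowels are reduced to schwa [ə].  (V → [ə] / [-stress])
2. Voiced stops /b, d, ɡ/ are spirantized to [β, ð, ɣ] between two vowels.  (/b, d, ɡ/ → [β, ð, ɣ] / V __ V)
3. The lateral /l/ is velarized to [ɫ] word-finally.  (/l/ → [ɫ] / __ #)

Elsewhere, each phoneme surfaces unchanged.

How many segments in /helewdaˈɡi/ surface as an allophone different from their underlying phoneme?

Segments that undergo a rule: /e/ → [ə] (rule 1); /e/ → [ə] (rule 1); /a/ → [ə] (rule 1); /ɡ/ → [ɣ] (rule 2).
All other segments surface unchanged.

4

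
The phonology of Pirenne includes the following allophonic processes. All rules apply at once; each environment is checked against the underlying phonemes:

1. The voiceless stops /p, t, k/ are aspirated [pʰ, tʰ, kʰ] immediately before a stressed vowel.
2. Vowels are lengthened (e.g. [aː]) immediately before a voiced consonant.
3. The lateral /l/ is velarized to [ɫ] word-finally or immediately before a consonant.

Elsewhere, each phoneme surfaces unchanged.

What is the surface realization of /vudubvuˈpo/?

/u/ (between /v/ and /d/): before a voiced consonant, so rule 2 applies → [uː].
/u/ — between /d/ and /b/, before a voiced consonant — surfaces as [uː] (rule 2).
/u/ (between /v/ and /p/): rule 2 targets it, but not before a voiced consonant → unchanged [u].
/p/ meets the environment for rule 1 (immediately before a stressed vowel) → [pʰ].
/o/ (word-final): rule 2 targets it, but not before a voiced consonant → unchanged [o].

[vuːduːbvuˈpʰo]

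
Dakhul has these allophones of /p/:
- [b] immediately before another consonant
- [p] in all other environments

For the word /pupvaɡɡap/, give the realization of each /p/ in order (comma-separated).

Occurrence 1 (position 1): no conditioning environment matches → elsewhere allophone [p].
Occurrence 2 (position 3): immediately before another consonant → [b].
Occurrence 3 (position 9): no conditioning environment matches → elsewhere allophone [p].

[p], [b], [p]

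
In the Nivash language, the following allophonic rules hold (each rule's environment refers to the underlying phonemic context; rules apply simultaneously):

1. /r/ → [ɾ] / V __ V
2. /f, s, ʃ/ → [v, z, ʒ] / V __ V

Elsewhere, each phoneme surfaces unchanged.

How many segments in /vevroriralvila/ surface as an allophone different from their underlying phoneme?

2

Segments that undergo a rule: /r/ → [ɾ] (rule 1); /r/ → [ɾ] (rule 1).
All other segments surface unchanged.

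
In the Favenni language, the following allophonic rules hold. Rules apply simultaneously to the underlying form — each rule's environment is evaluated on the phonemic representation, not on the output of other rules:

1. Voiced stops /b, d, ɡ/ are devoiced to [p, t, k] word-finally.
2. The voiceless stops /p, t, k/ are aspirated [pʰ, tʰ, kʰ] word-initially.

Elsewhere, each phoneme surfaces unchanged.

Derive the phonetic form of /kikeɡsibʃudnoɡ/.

/k/ (word-initial): word-initially, so rule 2 applies → [kʰ].
/i/ (between /k/ and /k/): no rule targets it → [i].
/k/ — between /i/ and /e/; rule 2 does not apply here → [k].
/e/ — not in any rule's target class → [e].
/ɡ/ (between /e/ and /s/): rule 1 targets it, but not word-finally → unchanged [ɡ].
/s/ — not in any rule's target class → [s].
/i/ (between /s/ and /b/): no rule targets it → [i].
/b/ — between /i/ and /ʃ/; rule 1 does not apply here → [b].
/ʃ/ — not in any rule's target class → [ʃ].
/u/ (between /ʃ/ and /d/) is unaffected → [u].
/d/ — between /u/ and /n/; rule 1 does not apply here → [d].
/n/ (between /d/ and /o/): no rule targets it → [n].
/o/ (between /n/ and /ɡ/): no rule targets it → [o].
/ɡ/ (word-final) occurs word-finally → [k] by rule 1.

[kʰikeɡsibʃudnok]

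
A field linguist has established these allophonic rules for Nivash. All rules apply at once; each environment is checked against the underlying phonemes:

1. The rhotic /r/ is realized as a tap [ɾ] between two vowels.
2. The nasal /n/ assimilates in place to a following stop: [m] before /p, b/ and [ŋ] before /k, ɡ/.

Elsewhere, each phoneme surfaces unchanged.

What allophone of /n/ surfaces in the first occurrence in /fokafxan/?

/n/ (word-final) is in the target of rule 2 but the environment (before a labial or velar stop) is not met → [n].

[n]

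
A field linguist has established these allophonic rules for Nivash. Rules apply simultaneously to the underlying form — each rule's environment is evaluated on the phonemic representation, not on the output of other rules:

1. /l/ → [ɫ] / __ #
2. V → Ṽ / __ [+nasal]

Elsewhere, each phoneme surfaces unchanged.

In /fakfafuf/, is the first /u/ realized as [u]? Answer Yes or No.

Yes

/u/ (between /f/ and /f/) fails the environment for rule 2, so it stays [u].
The actual realization is [u], which matches [u].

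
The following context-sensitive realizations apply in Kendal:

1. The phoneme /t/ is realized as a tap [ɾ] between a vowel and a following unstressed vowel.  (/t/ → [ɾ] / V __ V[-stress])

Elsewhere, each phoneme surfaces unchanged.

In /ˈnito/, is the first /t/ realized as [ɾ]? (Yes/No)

Yes

/t/ — between /i/ and /o/, between a vowel and a following unstressed vowel — surfaces as [ɾ] (rule 1).
The actual realization is [ɾ], which matches [ɾ].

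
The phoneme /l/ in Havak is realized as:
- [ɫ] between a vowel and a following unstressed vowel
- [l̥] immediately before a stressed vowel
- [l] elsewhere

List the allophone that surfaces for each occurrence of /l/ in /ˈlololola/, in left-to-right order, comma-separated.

Occurrence 1 (position 1): immediately before a stressed vowel → [l̥].
Occurrence 2 (position 3): between a vowel and a following unstressed vowel → [ɫ].
Occurrence 3 (position 5): between a vowel and a following unstressed vowel → [ɫ].
Occurrence 4 (position 7): between a vowel and a following unstressed vowel → [ɫ].

[l̥], [ɫ], [ɫ], [ɫ]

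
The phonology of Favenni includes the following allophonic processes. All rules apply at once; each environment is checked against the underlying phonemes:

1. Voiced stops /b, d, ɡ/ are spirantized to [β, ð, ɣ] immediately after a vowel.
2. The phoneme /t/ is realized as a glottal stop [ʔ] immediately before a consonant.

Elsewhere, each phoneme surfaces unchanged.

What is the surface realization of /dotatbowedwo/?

[dotaʔboweðwo]

/d/ (word-initial) is in the target of rule 1 but the environment (immediately after a vowel) is not met → [d].
/o/ (between /d/ and /t/): no rule targets it → [o].
/t/ — between /o/ and /a/; rule 2 does not apply here → [t].
/a/ stays [a].
/t/ — between /a/ and /b/, immediately before a consonant — surfaces as [ʔ] (rule 2).
/b/ (between /t/ and /o/) fails the environment for rule 1, so it stays [b].
/o/ (between /b/ and /w/): no rule targets it → [o].
/w/ stays [w].
/e/ — not in any rule's target class → [e].
/d/ meets the environment for rule 1 (immediately after a vowel) → [ð].
/w/ (between /d/ and /o/): no rule targets it → [w].
/o/ — not in any rule's target class → [o].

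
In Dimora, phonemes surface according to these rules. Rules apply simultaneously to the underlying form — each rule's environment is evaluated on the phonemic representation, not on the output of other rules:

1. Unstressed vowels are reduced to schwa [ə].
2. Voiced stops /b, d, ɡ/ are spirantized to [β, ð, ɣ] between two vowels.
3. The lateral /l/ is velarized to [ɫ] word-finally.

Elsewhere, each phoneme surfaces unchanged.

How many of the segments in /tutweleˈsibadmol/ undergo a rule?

7

Segments that undergo a rule: /u/ → [ə] (rule 1); /e/ → [ə] (rule 1); /e/ → [ə] (rule 1); /b/ → [β] (rule 2); /a/ → [ə] (rule 1); /o/ → [ə] (rule 1); /l/ → [ɫ] (rule 3).
All other segments surface unchanged.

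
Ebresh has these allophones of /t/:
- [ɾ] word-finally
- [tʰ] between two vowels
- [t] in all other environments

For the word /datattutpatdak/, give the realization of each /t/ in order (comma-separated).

Occurrence 1 (position 3): between two vowels → [tʰ].
Occurrence 2 (position 5): no conditioning environment matches → elsewhere allophone [t].
Occurrence 3 (position 6): no conditioning environment matches → elsewhere allophone [t].
Occurrence 4 (position 8): no conditioning environment matches → elsewhere allophone [t].
Occurrence 5 (position 11): no conditioning environment matches → elsewhere allophone [t].

[tʰ], [t], [t], [t], [t]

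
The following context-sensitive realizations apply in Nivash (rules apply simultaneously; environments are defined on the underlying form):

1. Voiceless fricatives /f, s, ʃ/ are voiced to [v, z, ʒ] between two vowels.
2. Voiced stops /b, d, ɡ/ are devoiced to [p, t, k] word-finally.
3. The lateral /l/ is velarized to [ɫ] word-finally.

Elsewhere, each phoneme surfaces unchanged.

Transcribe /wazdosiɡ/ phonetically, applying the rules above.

[wazdozik]

/w/ — not in any rule's target class → [w].
/a/ (between /w/ and /z/): no rule targets it → [a].
/z/ — not in any rule's target class → [z].
/d/ (between /z/ and /o/) is in the target of rule 2 but the environment (word-finally) is not met → [d].
/o/ stays [o].
/s/ meets the environment for rule 1 (between two vowels) → [z].
/i/ (between /s/ and /ɡ/): no rule targets it → [i].
/ɡ/ — word-final, word-finally — surfaces as [k] (rule 2).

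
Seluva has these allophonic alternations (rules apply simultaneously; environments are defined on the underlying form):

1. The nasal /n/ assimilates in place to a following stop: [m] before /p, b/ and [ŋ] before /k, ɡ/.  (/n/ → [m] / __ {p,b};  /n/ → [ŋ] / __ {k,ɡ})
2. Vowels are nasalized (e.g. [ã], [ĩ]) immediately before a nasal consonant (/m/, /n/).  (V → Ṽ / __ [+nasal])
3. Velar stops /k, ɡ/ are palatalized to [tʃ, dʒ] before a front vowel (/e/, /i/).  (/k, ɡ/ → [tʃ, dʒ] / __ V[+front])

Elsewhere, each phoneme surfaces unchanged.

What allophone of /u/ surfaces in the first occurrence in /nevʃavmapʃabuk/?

/u/ (between /b/ and /k/) is in the target of rule 2 but the environment (before a nasal consonant) is not met → [u].

[u]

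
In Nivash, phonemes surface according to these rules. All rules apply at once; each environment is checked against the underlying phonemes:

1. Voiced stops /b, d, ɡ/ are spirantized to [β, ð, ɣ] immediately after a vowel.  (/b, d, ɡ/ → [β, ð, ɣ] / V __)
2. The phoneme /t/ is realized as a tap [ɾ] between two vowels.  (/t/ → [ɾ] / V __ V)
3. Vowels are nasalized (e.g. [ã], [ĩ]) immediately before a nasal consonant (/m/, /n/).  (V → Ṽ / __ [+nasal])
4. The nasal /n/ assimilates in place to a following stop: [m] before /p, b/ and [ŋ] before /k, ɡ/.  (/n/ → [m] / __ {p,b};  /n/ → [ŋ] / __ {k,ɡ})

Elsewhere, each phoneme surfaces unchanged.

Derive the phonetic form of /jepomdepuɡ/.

/j/ stays [j].
/e/ — between /j/ and /p/; rule 3 does not apply here → [e].
/p/ (between /e/ and /o/) is unaffected → [p].
/o/ (between /p/ and /m/) occurs before a nasal consonant → [õ] by rule 3.
/m/ (between /o/ and /d/) is unaffected → [m].
/d/ (between /m/ and /e/) fails the environment for rule 1, so it stays [d].
/e/ (between /d/ and /p/) fails the environment for rule 3, so it stays [e].
/p/ (between /e/ and /u/): no rule targets it → [p].
/u/ — between /p/ and /ɡ/; rule 3 does not apply here → [u].
Rule 1 applies to /ɡ/ (word-final: immediately after a vowel) → [ɣ].

[jepõmdepuɣ]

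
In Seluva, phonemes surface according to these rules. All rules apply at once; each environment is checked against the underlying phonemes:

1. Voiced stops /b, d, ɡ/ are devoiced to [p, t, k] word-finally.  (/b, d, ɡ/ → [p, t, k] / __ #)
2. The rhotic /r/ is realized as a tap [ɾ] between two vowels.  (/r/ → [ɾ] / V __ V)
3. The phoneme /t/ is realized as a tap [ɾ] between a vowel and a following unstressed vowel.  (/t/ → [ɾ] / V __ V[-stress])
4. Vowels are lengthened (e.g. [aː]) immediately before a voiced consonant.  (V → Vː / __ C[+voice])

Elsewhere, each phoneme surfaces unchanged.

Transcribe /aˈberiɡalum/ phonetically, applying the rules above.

[aːˈbeːɾiːɡaːluːm]

/a/ — word-initial, before a voiced consonant — surfaces as [aː] (rule 4).
/b/ (between /a/ and /e/) is in the target of rule 1 but the environment (word-finally) is not met → [b].
/e/ (between /b/ and /r/) occurs before a voiced consonant → [eː] by rule 4.
/r/ (between /e/ and /i/): between two vowels, so rule 2 applies → [ɾ].
/i/ — between /r/ and /ɡ/, before a voiced consonant — surfaces as [iː] (rule 4).
/ɡ/ (between /i/ and /a/): rule 1 targets it, but not word-finally → unchanged [ɡ].
/a/ — between /ɡ/ and /l/, before a voiced consonant — surfaces as [aː] (rule 4).
/l/ stays [l].
/u/ — between /l/ and /m/, before a voiced consonant — surfaces as [uː] (rule 4).
/m/ — not in any rule's target class → [m].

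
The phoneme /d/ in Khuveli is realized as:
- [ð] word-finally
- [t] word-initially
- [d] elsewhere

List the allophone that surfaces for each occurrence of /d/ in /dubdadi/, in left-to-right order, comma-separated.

[t], [d], [d]

Occurrence 1 (position 1): word-initially → [t].
Occurrence 2 (position 4): no conditioning environment matches → elsewhere allophone [d].
Occurrence 3 (position 6): no conditioning environment matches → elsewhere allophone [d].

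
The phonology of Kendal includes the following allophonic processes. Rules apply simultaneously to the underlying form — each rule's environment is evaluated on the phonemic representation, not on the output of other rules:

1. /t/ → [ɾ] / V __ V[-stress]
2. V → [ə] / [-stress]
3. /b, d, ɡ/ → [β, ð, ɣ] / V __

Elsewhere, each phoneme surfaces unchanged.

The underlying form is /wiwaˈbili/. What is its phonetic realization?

[wəwəˈβilə]

/w/ (word-initial): no rule targets it → [w].
Rule 2 applies to /i/ (between /w/ and /w/: in an unstressed syllable) → [ə].
/w/ (between /i/ and /a/) is unaffected → [w].
/a/ (between /w/ and /b/) occurs in an unstressed syllable → [ə] by rule 2.
/b/ (between /a/ and /i/): immediately after a vowel, so rule 3 applies → [β].
/i/ (between /b/ and /l/) fails the environment for rule 2, so it stays [i].
/l/ stays [l].
/i/ (word-final): in an unstressed syllable, so rule 2 applies → [ə].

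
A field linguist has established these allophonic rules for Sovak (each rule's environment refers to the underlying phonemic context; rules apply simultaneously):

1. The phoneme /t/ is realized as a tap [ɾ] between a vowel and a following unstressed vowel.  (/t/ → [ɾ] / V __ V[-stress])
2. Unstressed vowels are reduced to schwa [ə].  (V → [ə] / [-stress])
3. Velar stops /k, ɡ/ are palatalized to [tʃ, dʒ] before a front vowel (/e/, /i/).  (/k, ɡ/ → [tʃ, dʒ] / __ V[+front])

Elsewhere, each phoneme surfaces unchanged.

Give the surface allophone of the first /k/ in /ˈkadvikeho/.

/k/ (word-initial): rule 3 targets it, but not before a front vowel → unchanged [k].

[k]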